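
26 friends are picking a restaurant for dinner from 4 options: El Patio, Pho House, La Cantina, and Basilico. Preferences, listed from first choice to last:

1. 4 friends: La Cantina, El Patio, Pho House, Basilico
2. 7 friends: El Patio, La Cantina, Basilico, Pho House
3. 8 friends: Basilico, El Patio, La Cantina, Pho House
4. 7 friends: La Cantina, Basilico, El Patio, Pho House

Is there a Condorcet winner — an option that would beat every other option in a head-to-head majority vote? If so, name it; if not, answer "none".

none

Checking pairwise contests:
Basilico beats El Patio 15–11.
El Patio beats Pho House 26–0.
El Patio beats La Cantina 15–11.
La Cantina beats Basilico 18–8.
Every option loses at least one head-to-head, so there is no Condorcet winner.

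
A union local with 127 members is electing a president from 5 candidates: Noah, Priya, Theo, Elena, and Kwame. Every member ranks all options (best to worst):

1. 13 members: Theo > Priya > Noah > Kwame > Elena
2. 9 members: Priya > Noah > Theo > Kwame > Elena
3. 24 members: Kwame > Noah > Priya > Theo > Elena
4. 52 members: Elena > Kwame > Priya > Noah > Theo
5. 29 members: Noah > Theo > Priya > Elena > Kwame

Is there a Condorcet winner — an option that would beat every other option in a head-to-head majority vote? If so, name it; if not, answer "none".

Checking pairwise contests:
Priya beats Noah 74–53.
Kwame beats Priya 76–51.
Noah beats Theo 114–13.
Noah beats Elena 75–52.
Elena beats Kwame 81–46.
Every option loses at least one head-to-head, so there is no Condorcet winner.

none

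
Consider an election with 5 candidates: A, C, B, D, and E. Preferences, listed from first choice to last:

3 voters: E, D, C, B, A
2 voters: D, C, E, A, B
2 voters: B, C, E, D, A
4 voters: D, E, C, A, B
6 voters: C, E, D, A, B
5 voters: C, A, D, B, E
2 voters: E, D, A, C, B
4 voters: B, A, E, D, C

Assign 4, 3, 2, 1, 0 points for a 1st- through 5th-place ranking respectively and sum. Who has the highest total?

A: 3·0 + 2·1 + 2·0 + 4·1 + 6·1 + 5·3 + 2·2 + 4·3 = 43
C: 3·2 + 2·3 + 2·3 + 4·2 + 6·4 + 5·4 + 2·1 + 4·0 = 72
B: 3·1 + 2·0 + 2·4 + 4·0 + 6·0 + 5·1 + 2·0 + 4·4 = 32
D: 3·3 + 2·4 + 2·1 + 4·4 + 6·2 + 5·2 + 2·3 + 4·1 = 67
E: 3·4 + 2·2 + 2·2 + 4·3 + 6·3 + 5·0 + 2·4 + 4·2 = 66
C has the highest Borda score (72).

C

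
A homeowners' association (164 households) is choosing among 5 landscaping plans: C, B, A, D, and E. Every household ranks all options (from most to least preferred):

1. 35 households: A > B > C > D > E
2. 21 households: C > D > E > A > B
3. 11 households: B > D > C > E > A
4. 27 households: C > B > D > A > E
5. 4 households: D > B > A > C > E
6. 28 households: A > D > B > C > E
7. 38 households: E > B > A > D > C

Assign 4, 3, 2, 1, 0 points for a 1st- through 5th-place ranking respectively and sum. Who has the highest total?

B

C: 35·2 + 21·4 + 11·2 + 27·4 + 4·1 + 28·1 + 38·0 = 316
B: 35·3 + 21·0 + 11·4 + 27·3 + 4·3 + 28·2 + 38·3 = 412
A: 35·4 + 21·1 + 11·0 + 27·1 + 4·2 + 28·4 + 38·2 = 384
D: 35·1 + 21·3 + 11·3 + 27·2 + 4·4 + 28·3 + 38·1 = 323
E: 35·0 + 21·2 + 11·1 + 27·0 + 4·0 + 28·0 + 38·4 = 205
B has the highest Borda score (412).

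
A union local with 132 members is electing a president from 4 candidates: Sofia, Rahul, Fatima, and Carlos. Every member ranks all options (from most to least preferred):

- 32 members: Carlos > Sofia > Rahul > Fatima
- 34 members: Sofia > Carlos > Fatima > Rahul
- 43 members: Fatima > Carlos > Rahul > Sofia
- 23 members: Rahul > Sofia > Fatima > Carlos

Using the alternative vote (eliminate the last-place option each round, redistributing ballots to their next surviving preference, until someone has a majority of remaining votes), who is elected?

Round 1: Sofia 34, Rahul 23, Fatima 43, Carlos 32. Eliminate Rahul.
Round 2: Sofia 57, Fatima 43, Carlos 32. Eliminate Carlos.
Round 3: Sofia 89, Fatima 43. Sofia has a majority.

Sofia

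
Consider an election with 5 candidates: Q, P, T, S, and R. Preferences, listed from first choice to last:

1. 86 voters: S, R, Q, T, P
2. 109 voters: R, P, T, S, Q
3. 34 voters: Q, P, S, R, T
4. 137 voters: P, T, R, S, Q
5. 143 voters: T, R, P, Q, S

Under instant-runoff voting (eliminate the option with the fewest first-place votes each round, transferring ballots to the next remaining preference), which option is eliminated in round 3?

Round 1: Q 34, P 137, T 143, S 86, R 109. Eliminate Q.
Round 2: P 171, T 143, S 86, R 109. Eliminate S.
Round 3: P 171, T 143, R 195. Eliminate T.

T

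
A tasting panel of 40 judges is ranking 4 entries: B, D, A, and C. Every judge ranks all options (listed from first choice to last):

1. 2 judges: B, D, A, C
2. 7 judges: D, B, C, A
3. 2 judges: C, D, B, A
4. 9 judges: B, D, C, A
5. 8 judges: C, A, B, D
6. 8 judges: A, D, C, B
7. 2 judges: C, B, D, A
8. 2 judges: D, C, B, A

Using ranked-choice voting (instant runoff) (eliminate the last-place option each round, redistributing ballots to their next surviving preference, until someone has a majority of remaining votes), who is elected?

Round 1: B 11, D 9, A 8, C 12. Eliminate A.
Round 2: B 11, D 17, C 12. Eliminate B.
Round 3: D 28, C 12. D has a majority.

D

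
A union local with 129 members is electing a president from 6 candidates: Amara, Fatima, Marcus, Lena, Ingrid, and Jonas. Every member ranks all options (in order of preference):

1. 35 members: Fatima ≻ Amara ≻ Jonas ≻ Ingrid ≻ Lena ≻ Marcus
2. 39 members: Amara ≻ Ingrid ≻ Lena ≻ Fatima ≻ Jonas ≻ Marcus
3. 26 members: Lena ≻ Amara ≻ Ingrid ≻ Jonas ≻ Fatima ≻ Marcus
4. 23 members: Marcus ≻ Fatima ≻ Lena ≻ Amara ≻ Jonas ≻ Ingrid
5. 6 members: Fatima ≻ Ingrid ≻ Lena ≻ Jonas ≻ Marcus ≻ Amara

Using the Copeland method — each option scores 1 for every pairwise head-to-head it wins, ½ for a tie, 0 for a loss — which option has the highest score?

Amara: beats Fatima, Marcus, Lena, Ingrid, and Jonas → score 5.
Fatima: beats Marcus and Jonas; loses to Amara, Lena, and Ingrid → score 2.
Marcus: loses to Amara, Fatima, Lena, Ingrid, and Jonas → score 0.
Lena: beats Fatima, Marcus, and Jonas; loses to Amara and Ingrid → score 3.
Ingrid: beats Fatima, Marcus, Lena, and Jonas; loses to Amara → score 4.
Jonas: beats Marcus; loses to Amara, Fatima, Lena, and Ingrid → score 1.
Amara has the best pairwise record.

Amara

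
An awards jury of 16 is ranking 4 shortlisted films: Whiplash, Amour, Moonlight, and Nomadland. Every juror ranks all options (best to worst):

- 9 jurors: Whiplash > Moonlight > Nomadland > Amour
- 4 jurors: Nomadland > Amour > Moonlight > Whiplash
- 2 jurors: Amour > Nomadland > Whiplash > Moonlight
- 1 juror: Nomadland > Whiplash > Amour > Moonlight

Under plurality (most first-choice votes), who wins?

First-place votes: Whiplash 9, Amour 2, Moonlight 0, Nomadland 5.
Whiplash has the most first-place votes.

Whiplash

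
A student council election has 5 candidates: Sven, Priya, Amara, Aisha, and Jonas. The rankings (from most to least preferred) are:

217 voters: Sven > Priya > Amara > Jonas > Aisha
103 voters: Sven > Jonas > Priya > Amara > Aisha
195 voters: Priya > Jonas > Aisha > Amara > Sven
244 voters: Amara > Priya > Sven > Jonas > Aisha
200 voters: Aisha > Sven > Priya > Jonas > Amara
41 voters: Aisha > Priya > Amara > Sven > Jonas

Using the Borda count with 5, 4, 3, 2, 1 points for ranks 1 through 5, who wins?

Sven: 217·5 + 103·5 + 195·1 + 244·3 + 200·4 + 41·2 = 3409
Priya: 217·4 + 103·3 + 195·5 + 244·4 + 200·3 + 41·4 = 3892
Amara: 217·3 + 103·2 + 195·2 + 244·5 + 200·1 + 41·3 = 2790
Aisha: 217·1 + 103·1 + 195·3 + 244·1 + 200·5 + 41·5 = 2354
Jonas: 217·2 + 103·4 + 195·4 + 244·2 + 200·2 + 41·1 = 2555
Priya has the highest Borda score (3892).

Priya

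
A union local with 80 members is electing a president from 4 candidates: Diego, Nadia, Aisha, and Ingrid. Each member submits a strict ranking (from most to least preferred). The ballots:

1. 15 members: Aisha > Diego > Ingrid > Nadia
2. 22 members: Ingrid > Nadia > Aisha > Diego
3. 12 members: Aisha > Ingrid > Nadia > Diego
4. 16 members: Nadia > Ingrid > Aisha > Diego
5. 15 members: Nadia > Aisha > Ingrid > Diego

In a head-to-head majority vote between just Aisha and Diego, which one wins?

Voters preferring Aisha to Diego: 80; preferring Diego to Aisha: 0.
Aisha wins the head-to-head.

Aisha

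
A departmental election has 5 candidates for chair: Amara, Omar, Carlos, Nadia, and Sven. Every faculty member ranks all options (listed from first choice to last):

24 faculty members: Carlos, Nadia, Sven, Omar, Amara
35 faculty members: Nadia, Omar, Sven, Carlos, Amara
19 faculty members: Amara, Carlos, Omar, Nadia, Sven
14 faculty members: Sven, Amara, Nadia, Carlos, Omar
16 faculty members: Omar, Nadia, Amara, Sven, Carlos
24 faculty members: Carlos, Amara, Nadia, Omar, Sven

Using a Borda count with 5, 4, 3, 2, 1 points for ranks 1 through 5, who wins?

Amara: 24·1 + 35·1 + 19·5 + 14·4 + 16·3 + 24·4 = 354
Omar: 24·2 + 35·4 + 19·3 + 14·1 + 16·5 + 24·2 = 387
Carlos: 24·5 + 35·2 + 19·4 + 14·2 + 16·1 + 24·5 = 430
Nadia: 24·4 + 35·5 + 19·2 + 14·3 + 16·4 + 24·3 = 487
Sven: 24·3 + 35·3 + 19·1 + 14·5 + 16·2 + 24·1 = 322
Nadia has the highest Borda score (487).

Nadia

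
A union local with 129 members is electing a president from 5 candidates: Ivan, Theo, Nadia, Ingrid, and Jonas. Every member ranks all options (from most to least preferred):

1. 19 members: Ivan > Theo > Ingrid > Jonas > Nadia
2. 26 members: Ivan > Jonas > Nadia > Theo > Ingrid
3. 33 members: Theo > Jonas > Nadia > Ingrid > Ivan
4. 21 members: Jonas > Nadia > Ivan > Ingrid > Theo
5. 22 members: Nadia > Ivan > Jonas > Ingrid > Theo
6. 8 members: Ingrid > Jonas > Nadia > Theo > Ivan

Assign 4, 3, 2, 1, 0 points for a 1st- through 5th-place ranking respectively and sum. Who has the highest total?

Jonas

Ivan: 19·4 + 26·4 + 33·0 + 21·2 + 22·3 + 8·0 = 288
Theo: 19·3 + 26·1 + 33·4 + 21·0 + 22·0 + 8·1 = 223
Nadia: 19·0 + 26·2 + 33·2 + 21·3 + 22·4 + 8·2 = 285
Ingrid: 19·2 + 26·0 + 33·1 + 21·1 + 22·1 + 8·4 = 146
Jonas: 19·1 + 26·3 + 33·3 + 21·4 + 22·2 + 8·3 = 348
Jonas has the highest Borda score (348).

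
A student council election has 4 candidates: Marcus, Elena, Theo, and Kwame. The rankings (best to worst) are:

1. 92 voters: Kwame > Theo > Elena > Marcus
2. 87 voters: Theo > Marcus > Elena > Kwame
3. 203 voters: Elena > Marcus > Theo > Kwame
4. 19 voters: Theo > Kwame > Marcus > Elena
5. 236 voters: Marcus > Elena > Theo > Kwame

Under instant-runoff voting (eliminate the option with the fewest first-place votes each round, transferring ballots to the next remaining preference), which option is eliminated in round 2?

Theo

Round 1: Marcus 236, Elena 203, Theo 106, Kwame 92. Eliminate Kwame.
Round 2: Marcus 236, Elena 203, Theo 198. Eliminate Theo.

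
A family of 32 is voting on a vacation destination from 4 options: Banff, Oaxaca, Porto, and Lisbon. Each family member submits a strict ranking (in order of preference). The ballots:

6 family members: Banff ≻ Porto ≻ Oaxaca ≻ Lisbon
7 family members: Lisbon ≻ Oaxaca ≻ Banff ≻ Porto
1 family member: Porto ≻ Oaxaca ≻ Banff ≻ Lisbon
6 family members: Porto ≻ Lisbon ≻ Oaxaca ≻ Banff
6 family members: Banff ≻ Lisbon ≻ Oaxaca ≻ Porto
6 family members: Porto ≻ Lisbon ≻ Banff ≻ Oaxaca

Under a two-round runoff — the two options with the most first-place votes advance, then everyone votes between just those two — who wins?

Round 1 first-place votes: Banff 12, Oaxaca 0, Porto 13, Lisbon 7.
Porto and Banff advance.
Runoff: Porto is preferred to Banff by 13 voters; Banff by 19.
Banff wins the runoff.

Banff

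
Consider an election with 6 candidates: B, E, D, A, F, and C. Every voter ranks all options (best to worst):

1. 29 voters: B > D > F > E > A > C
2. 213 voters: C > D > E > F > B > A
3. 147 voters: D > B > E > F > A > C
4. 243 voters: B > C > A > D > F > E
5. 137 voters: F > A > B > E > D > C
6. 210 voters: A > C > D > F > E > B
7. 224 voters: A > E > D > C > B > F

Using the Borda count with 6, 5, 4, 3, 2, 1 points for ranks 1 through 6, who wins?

B: 29·6 + 213·2 + 147·5 + 243·6 + 137·4 + 210·1 + 224·2 = 3999
E: 29·3 + 213·4 + 147·4 + 243·1 + 137·3 + 210·2 + 224·5 = 3721
D: 29·5 + 213·5 + 147·6 + 243·3 + 137·2 + 210·4 + 224·4 = 4831
A: 29·2 + 213·1 + 147·2 + 243·4 + 137·5 + 210·6 + 224·6 = 4826
F: 29·4 + 213·3 + 147·3 + 243·2 + 137·6 + 210·3 + 224·1 = 3358
C: 29·1 + 213·6 + 147·1 + 243·5 + 137·1 + 210·5 + 224·3 = 4528
D has the highest Borda score (4831).

D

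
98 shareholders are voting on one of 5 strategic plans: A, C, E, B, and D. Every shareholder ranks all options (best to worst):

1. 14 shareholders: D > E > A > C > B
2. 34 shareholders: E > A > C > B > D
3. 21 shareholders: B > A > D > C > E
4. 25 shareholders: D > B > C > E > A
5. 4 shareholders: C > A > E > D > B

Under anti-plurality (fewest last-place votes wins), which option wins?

Last-place votes: A 25, C 0, E 21, B 18, D 34.
C is ranked last by the fewest voters, so C wins.

C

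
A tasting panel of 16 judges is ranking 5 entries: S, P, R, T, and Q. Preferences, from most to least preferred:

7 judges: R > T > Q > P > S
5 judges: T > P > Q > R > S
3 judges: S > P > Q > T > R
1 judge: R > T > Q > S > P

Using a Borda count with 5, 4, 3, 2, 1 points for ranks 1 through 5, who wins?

S: 7·1 + 5·1 + 3·5 + 1·2 = 29
P: 7·2 + 5·4 + 3·4 + 1·1 = 47
R: 7·5 + 5·2 + 3·1 + 1·5 = 53
T: 7·4 + 5·5 + 3·2 + 1·4 = 63
Q: 7·3 + 5·3 + 3·3 + 1·3 = 48
T has the highest Borda score (63).

T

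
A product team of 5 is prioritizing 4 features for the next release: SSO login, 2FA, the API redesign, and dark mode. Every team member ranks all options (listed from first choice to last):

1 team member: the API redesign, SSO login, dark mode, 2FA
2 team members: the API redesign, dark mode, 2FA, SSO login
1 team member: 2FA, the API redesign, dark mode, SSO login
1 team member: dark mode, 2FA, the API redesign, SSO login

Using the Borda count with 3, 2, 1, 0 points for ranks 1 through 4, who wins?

the API redesign

SSO login: 1·2 + 2·0 + 1·0 + 1·0 = 2
2FA: 1·0 + 2·1 + 1·3 + 1·2 = 7
the API redesign: 1·3 + 2·3 + 1·2 + 1·1 = 12
dark mode: 1·1 + 2·2 + 1·1 + 1·3 = 9
the API redesign has the highest Borda score (12).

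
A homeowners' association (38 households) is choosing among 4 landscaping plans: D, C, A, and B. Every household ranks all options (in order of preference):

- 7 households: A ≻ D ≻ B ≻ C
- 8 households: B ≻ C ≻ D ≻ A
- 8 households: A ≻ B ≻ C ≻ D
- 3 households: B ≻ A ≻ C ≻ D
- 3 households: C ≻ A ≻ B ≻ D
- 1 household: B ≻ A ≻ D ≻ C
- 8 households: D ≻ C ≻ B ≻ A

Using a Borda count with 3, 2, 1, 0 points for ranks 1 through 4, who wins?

B

D: 7·2 + 8·1 + 8·0 + 3·0 + 3·0 + 1·1 + 8·3 = 47
C: 7·0 + 8·2 + 8·1 + 3·1 + 3·3 + 1·0 + 8·2 = 52
A: 7·3 + 8·0 + 8·3 + 3·2 + 3·2 + 1·2 + 8·0 = 59
B: 7·1 + 8·3 + 8·2 + 3·3 + 3·1 + 1·3 + 8·1 = 70
B has the highest Borda score (70).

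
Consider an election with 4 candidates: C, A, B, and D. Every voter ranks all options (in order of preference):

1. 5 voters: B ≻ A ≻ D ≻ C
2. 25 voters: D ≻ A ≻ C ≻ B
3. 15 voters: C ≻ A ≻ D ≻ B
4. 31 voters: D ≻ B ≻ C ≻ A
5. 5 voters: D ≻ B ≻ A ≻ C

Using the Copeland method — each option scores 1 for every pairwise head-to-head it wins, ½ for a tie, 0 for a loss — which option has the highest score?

D

C: beats A; loses to B and D → score 1.
A: loses to C, B, and D → score 0.
B: beats C and A; loses to D → score 2.
D: beats C, A, and B → score 3.
D has the best pairwise record.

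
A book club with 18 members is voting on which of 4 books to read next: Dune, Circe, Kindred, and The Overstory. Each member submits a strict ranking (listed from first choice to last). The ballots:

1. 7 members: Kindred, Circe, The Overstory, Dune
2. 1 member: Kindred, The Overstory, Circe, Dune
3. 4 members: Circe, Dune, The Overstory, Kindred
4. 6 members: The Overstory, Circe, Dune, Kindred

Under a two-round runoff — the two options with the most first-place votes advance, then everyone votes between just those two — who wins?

Round 1 first-place votes: Dune 0, Circe 4, Kindred 8, The Overstory 6.
Kindred and The Overstory advance.
Runoff: Kindred is preferred to The Overstory by 8 voters; The Overstory by 10.
The Overstory wins the runoff.

The Overstory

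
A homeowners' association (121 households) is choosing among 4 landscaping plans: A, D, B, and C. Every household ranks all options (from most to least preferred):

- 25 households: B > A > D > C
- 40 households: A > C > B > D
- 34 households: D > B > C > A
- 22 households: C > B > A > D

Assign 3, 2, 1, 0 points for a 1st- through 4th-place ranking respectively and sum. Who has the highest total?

A: 25·2 + 40·3 + 34·0 + 22·1 = 192
D: 25·1 + 40·0 + 34·3 + 22·0 = 127
B: 25·3 + 40·1 + 34·2 + 22·2 = 227
C: 25·0 + 40·2 + 34·1 + 22·3 = 180
B has the highest Borda score (227).

B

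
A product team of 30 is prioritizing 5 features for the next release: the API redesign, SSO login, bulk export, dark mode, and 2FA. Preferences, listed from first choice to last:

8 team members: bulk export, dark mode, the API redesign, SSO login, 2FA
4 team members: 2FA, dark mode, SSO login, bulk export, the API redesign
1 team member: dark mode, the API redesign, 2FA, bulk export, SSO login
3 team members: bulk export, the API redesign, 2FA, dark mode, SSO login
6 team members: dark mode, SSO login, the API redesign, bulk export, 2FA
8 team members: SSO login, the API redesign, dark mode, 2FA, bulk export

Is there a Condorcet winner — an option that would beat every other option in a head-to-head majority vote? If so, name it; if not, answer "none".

dark mode

dark mode vs the API redesign: 19–11 for dark mode.
dark mode vs SSO login: 22–8 for dark mode.
dark mode vs bulk export: 19–11 for dark mode.
dark mode vs 2FA: 23–7 for dark mode.
dark mode beats every other option head-to-head.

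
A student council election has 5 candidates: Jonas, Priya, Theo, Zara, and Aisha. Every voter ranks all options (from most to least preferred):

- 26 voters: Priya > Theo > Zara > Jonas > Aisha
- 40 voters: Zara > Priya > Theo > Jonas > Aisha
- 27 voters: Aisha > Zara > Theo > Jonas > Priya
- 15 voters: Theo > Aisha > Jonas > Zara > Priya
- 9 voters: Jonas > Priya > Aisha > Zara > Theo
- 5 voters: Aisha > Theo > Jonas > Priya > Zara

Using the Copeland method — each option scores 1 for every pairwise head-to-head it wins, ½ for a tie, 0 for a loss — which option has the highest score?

Jonas: beats Aisha; loses to Priya, Theo, and Zara → score 1.
Priya: beats Jonas, Theo, and Aisha; loses to Zara → score 3.
Theo: beats Jonas and Aisha; loses to Priya and Zara → score 2.
Zara: beats Jonas, Priya, Theo, and Aisha → score 4.
Aisha: loses to Jonas, Priya, Theo, and Zara → score 0.
Zara has the best pairwise record.

Zara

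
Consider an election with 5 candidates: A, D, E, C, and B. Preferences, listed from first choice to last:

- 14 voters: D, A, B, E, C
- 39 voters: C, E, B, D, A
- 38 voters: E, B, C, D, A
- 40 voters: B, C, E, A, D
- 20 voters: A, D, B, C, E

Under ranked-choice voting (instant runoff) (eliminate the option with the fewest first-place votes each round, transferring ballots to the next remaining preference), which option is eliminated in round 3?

Round 1: A 20, D 14, E 38, C 39, B 40. Eliminate D.
Round 2: A 34, E 38, C 39, B 40. Eliminate A.
Round 3: E 38, C 39, B 74. Eliminate E.

E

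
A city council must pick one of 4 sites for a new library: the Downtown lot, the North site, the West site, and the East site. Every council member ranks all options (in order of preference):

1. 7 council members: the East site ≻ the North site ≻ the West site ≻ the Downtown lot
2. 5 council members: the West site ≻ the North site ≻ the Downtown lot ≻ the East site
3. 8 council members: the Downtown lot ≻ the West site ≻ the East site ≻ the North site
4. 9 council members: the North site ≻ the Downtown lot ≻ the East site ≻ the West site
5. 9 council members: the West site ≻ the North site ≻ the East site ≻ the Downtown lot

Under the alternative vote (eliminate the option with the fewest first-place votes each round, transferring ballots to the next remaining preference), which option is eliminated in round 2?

Round 1: the Downtown lot 8, the North site 9, the West site 14, the East site 7. Eliminate the East site.
Round 2: the Downtown lot 8, the North site 16, the West site 14. Eliminate the Downtown lot.

the Downtown lot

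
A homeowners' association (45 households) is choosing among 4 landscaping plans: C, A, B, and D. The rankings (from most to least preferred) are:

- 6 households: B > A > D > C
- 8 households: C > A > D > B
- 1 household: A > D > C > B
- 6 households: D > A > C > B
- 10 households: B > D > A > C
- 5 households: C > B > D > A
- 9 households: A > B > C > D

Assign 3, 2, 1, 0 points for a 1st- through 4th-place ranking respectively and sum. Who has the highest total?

C: 6·0 + 8·3 + 1·1 + 6·1 + 10·0 + 5·3 + 9·1 = 55
A: 6·2 + 8·2 + 1·3 + 6·2 + 10·1 + 5·0 + 9·3 = 80
B: 6·3 + 8·0 + 1·0 + 6·0 + 10·3 + 5·2 + 9·2 = 76
D: 6·1 + 8·1 + 1·2 + 6·3 + 10·2 + 5·1 + 9·0 = 59
A has the highest Borda score (80).

A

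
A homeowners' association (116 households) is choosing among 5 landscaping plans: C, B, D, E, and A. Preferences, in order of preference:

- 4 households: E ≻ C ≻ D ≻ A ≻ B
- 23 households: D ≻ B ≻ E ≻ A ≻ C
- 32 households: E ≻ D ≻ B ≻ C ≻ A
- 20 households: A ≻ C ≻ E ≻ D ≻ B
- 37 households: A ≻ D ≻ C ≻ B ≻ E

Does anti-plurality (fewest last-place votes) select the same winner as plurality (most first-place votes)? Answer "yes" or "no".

no

Anti-plurality — last-place votes: C 23, B 24, D 0, E 37, A 32. Winner: D.
Plurality — first-place votes: C 0, B 0, D 23, E 36, A 57. Winner: A.
The two methods disagree.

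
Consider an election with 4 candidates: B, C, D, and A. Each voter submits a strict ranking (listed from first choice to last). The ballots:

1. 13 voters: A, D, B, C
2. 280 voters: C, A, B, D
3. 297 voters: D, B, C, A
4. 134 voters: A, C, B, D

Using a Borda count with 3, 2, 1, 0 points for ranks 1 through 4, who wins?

B: 13·1 + 280·1 + 297·2 + 134·1 = 1021
C: 13·0 + 280·3 + 297·1 + 134·2 = 1405
D: 13·2 + 280·0 + 297·3 + 134·0 = 917
A: 13·3 + 280·2 + 297·0 + 134·3 = 1001
C has the highest Borda score (1405).

C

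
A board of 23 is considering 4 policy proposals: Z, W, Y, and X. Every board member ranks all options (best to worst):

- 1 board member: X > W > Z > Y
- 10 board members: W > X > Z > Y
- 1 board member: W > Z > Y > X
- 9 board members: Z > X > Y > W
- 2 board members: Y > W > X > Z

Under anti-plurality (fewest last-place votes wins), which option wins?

Last-place votes: Z 2, W 9, Y 11, X 1.
X is ranked last by the fewest voters, so X wins.

X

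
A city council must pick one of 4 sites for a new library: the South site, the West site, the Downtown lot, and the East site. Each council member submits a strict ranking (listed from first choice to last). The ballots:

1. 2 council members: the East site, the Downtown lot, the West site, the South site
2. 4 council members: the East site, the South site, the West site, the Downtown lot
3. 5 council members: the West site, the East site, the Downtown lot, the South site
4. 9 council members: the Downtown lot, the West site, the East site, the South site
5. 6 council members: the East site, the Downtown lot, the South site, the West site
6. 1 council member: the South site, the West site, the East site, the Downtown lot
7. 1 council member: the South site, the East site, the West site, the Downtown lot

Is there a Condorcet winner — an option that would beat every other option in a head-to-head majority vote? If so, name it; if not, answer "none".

Checking pairwise contests:
the West site beats the South site 16–12.
the Downtown lot beats the West site 17–11.
the East site beats the Downtown lot 19–9.
the West site beats the East site 15–13.
Every option loses at least one head-to-head, so there is no Condorcet winner.

none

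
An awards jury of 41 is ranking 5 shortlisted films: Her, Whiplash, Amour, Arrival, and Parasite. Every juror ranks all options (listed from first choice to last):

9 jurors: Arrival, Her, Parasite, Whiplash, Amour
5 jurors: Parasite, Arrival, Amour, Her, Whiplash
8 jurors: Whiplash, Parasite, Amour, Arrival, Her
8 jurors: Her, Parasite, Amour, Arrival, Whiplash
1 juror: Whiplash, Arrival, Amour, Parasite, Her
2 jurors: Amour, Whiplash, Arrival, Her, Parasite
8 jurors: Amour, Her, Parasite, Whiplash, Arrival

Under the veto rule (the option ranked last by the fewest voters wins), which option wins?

Last-place votes: Her 9, Whiplash 13, Amour 9, Arrival 8, Parasite 2.
Parasite is ranked last by the fewest voters, so Parasite wins.

Parasite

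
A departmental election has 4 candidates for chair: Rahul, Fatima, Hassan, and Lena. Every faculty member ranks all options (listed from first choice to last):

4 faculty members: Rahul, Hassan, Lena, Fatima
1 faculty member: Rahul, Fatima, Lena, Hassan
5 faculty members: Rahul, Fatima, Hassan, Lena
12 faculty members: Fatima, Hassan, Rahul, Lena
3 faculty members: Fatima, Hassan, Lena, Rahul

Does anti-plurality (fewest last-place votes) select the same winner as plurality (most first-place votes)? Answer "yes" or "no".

no

Anti-plurality — last-place votes: Rahul 3, Fatima 4, Hassan 1, Lena 17. Winner: Hassan.
Plurality — first-place votes: Rahul 10, Fatima 15, Hassan 0, Lena 0. Winner: Fatima.
The two methods disagree.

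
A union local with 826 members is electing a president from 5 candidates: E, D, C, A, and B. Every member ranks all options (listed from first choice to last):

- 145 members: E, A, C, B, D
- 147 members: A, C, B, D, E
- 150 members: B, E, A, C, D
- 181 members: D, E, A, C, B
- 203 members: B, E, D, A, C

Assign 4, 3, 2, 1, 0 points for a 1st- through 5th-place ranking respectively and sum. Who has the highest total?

E: 145·4 + 147·0 + 150·3 + 181·3 + 203·3 = 2182
D: 145·0 + 147·1 + 150·0 + 181·4 + 203·2 = 1277
C: 145·2 + 147·3 + 150·1 + 181·1 + 203·0 = 1062
A: 145·3 + 147·4 + 150·2 + 181·2 + 203·1 = 1888
B: 145·1 + 147·2 + 150·4 + 181·0 + 203·4 = 1851
E has the highest Borda score (2182).

E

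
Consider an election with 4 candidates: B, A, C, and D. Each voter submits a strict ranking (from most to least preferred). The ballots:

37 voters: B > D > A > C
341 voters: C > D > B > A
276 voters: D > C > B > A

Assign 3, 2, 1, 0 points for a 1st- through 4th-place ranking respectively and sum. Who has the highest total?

D

B: 37·3 + 341·1 + 276·1 = 728
A: 37·1 + 341·0 + 276·0 = 37
C: 37·0 + 341·3 + 276·2 = 1575
D: 37·2 + 341·2 + 276·3 = 1584
D has the highest Borda score (1584).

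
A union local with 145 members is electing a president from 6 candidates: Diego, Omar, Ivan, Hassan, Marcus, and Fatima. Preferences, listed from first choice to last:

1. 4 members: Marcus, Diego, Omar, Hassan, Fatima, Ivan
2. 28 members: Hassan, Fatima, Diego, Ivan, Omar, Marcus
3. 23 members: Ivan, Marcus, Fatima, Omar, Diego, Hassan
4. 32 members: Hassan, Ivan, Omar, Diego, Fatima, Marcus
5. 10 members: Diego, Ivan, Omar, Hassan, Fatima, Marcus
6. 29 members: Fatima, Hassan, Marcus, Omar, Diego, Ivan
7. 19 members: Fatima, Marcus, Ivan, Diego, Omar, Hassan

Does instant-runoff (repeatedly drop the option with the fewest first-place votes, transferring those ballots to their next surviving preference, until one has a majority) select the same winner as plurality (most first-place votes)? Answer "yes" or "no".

Instant-runoff — R1 Diego 10, Omar 0, Ivan 23, Hassan 60, Marcus 4, Fatima 48 (Omar out); R2 Diego 10, Ivan 23, Hassan 60, Marcus 4, Fatima 48 (Marcus out); R3 Diego 14, Ivan 23, Hassan 60, Fatima 48 (Diego out); R4 Ivan 33, Hassan 64, Fatima 48 (Ivan out); R5 Hassan 74, Fatima 71 (Hassan winner). Winner: Hassan.
Plurality — first-place votes: Diego 10, Omar 0, Ivan 23, Hassan 60, Marcus 4, Fatima 48. Winner: Hassan.
The two methods agree.

yes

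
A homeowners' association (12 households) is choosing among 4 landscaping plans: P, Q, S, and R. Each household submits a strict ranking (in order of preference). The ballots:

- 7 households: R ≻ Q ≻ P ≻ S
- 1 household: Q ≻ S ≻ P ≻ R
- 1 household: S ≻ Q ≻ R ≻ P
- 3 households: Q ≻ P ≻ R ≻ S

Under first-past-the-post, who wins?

First-place votes: P 0, Q 4, S 1, R 7.
R has the most first-place votes.

R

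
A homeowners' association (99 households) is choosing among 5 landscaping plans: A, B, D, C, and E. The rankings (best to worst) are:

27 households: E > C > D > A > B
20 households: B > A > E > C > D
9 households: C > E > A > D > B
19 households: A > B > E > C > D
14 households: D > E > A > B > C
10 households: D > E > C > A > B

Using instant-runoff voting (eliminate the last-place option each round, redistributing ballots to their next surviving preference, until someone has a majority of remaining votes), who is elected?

E

Round 1: A 19, B 20, D 24, C 9, E 27. Eliminate C.
Round 2: A 19, B 20, D 24, E 36. Eliminate A.
Round 3: B 39, D 24, E 36. Eliminate D.
Round 4: B 39, E 60. E has a majority.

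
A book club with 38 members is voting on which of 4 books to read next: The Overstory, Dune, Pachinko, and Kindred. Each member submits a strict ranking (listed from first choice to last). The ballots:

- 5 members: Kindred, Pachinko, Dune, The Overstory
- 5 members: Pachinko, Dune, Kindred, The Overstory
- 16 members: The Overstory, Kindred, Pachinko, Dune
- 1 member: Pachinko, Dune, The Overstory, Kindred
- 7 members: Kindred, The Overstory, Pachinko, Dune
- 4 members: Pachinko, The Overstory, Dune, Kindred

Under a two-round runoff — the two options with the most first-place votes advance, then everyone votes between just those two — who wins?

The Overstory

Round 1 first-place votes: The Overstory 16, Dune 0, Pachinko 10, Kindred 12.
The Overstory and Kindred advance.
Runoff: The Overstory is preferred to Kindred by 21 voters; Kindred by 17.
The Overstory wins the runoff.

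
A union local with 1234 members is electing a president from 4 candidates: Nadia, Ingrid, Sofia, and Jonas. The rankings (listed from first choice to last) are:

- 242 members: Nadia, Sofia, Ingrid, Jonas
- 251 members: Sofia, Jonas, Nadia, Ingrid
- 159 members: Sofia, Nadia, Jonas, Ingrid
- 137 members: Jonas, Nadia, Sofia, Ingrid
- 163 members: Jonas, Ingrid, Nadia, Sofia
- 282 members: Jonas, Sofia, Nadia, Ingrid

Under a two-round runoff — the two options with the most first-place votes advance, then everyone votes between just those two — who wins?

Round 1 first-place votes: Nadia 242, Ingrid 0, Sofia 410, Jonas 582.
Jonas and Sofia advance.
Runoff: Jonas is preferred to Sofia by 582 voters; Sofia by 652.
Sofia wins the runoff.

Sofia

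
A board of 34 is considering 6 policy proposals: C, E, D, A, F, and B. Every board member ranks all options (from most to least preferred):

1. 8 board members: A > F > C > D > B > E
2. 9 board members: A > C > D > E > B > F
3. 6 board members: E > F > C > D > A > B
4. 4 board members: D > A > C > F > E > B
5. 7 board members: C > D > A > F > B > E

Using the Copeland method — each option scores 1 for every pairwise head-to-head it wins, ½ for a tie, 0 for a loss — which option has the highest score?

A

C: beats E, D, F, and B; loses to A → score 4.
E: beats B; loses to C, D, A, and F → score 1.
D: beats E, F, and B; ties A; loses to C → score 3.5.
A: beats C, E, F, and B; ties D → score 4.5.
F: beats E and B; loses to C, D, and A → score 2.
B: loses to C, E, D, A, and F → score 0.
A has the best pairwise record.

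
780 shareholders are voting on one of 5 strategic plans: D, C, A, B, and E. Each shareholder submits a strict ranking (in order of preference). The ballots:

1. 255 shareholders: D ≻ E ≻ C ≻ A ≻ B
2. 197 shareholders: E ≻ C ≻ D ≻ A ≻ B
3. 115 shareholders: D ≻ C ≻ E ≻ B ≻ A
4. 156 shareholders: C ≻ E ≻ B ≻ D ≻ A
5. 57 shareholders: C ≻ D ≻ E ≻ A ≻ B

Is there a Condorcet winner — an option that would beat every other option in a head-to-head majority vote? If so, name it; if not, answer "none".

Checking pairwise contests:
C beats D 410–370.
E beats C 452–328.
D beats A 780–0.
D beats B 624–156.
D beats E 427–353.
Every option loses at least one head-to-head, so there is no Condorcet winner.

none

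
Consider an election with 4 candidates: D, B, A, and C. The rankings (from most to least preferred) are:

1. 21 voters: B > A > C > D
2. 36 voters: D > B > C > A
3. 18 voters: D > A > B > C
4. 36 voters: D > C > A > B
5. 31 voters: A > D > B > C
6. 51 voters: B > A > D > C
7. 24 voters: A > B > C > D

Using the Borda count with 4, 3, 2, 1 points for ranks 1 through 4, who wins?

B

D: 21·1 + 36·4 + 18·4 + 36·4 + 31·3 + 51·2 + 24·1 = 600
B: 21·4 + 36·3 + 18·2 + 36·1 + 31·2 + 51·4 + 24·3 = 602
A: 21·3 + 36·1 + 18·3 + 36·2 + 31·4 + 51·3 + 24·4 = 598
C: 21·2 + 36·2 + 18·1 + 36·3 + 31·1 + 51·1 + 24·2 = 370
B has the highest Borda score (602).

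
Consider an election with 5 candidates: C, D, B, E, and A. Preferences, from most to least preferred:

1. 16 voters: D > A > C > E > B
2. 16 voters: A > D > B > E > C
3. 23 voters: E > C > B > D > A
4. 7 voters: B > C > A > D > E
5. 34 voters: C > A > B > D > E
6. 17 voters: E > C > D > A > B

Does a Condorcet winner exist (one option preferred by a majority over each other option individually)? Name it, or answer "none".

C

C vs D: 81–32 for C.
C vs B: 90–23 for C.
C vs E: 57–56 for C.
C vs A: 81–32 for C.
C beats every other option head-to-head.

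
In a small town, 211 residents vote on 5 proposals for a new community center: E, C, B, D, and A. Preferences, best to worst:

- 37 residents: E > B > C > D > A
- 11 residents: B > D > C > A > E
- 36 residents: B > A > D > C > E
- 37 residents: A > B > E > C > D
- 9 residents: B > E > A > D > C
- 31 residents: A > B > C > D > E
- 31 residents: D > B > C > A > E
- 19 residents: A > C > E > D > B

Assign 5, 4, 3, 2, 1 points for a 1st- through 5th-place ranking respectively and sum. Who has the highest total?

B

E: 37·5 + 11·1 + 36·1 + 37·3 + 9·4 + 31·1 + 31·1 + 19·3 = 498
C: 37·3 + 11·3 + 36·2 + 37·2 + 9·1 + 31·3 + 31·3 + 19·4 = 561
B: 37·4 + 11·5 + 36·5 + 37·4 + 9·5 + 31·4 + 31·4 + 19·1 = 843
D: 37·2 + 11·4 + 36·3 + 37·1 + 9·2 + 31·2 + 31·5 + 19·2 = 536
A: 37·1 + 11·2 + 36·4 + 37·5 + 9·3 + 31·5 + 31·2 + 19·5 = 727
B has the highest Borda score (843).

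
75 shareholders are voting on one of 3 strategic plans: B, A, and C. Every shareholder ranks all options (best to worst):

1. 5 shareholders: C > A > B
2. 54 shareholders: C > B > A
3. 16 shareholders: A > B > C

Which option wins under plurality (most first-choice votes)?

First-place votes: B 0, A 16, C 59.
C has the most first-place votes.

C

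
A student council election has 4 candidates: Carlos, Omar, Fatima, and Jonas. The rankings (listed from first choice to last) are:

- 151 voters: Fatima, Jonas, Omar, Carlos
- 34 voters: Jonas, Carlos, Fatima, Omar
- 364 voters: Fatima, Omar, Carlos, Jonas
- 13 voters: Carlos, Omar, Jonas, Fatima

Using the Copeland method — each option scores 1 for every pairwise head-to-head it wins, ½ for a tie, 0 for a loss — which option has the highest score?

Fatima

Carlos: beats Jonas; loses to Omar and Fatima → score 1.
Omar: beats Carlos and Jonas; loses to Fatima → score 2.
Fatima: beats Carlos, Omar, and Jonas → score 3.
Jonas: loses to Carlos, Omar, and Fatima → score 0.
Fatima has the best pairwise record.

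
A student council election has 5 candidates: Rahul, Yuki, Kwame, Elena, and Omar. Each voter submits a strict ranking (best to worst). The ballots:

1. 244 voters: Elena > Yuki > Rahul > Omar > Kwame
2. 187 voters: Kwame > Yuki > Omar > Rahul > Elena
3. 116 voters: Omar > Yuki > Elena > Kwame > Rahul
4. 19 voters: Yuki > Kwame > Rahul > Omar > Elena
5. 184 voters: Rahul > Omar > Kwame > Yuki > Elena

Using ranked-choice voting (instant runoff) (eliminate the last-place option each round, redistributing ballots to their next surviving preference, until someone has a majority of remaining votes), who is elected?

Kwame

Round 1: Rahul 184, Yuki 19, Kwame 187, Elena 244, Omar 116. Eliminate Yuki.
Round 2: Rahul 184, Kwame 206, Elena 244, Omar 116. Eliminate Omar.
Round 3: Rahul 184, Kwame 206, Elena 360. Eliminate Rahul.
Round 4: Kwame 390, Elena 360. Kwame has a majority.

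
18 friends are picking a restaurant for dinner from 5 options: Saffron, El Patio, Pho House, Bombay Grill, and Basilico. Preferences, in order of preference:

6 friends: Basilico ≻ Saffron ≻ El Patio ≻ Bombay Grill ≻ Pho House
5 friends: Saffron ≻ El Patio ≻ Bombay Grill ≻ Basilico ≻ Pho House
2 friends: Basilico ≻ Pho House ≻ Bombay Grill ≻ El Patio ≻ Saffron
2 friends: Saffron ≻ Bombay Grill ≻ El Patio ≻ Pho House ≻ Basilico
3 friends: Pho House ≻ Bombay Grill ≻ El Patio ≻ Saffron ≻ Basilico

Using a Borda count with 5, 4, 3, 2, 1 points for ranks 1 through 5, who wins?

Saffron: 6·4 + 5·5 + 2·1 + 2·5 + 3·2 = 67
El Patio: 6·3 + 5·4 + 2·2 + 2·3 + 3·3 = 57
Pho House: 6·1 + 5·1 + 2·4 + 2·2 + 3·5 = 38
Bombay Grill: 6·2 + 5·3 + 2·3 + 2·4 + 3·4 = 53
Basilico: 6·5 + 5·2 + 2·5 + 2·1 + 3·1 = 55
Saffron has the highest Borda score (67).

Saffron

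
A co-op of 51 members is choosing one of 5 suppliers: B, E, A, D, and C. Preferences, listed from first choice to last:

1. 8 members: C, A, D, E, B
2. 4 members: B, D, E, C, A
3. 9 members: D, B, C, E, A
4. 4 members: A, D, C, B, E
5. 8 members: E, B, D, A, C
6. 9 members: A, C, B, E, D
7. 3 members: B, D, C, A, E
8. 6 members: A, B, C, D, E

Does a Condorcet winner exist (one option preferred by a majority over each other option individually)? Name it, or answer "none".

A vs B: 27–24 for A.
A vs E: 30–21 for A.
A vs D: 27–24 for A.
A vs C: 27–24 for A.
A beats every other option head-to-head.

A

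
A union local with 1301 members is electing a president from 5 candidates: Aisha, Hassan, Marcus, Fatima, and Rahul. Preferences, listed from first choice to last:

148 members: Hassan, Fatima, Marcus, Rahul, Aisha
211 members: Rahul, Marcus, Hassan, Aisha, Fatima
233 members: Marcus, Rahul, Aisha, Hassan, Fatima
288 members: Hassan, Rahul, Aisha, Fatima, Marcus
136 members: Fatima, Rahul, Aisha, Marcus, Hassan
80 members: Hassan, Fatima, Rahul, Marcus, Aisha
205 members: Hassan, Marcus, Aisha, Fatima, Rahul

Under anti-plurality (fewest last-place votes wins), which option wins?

Last-place votes: Aisha 228, Hassan 136, Marcus 288, Fatima 444, Rahul 205.
Hassan is ranked last by the fewest voters, so Hassan wins.

Hassan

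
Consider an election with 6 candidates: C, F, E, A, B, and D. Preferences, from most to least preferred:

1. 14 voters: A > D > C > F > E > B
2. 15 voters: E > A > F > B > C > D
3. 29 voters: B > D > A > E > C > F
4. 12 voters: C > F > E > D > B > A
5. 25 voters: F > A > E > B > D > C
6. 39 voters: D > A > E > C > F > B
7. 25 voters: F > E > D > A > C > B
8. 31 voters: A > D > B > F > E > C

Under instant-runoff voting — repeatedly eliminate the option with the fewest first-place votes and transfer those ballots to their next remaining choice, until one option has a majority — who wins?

D

Round 1: C 12, F 50, E 15, A 45, B 29, D 39. Eliminate C.
Round 2: F 62, E 15, A 45, B 29, D 39. Eliminate E.
Round 3: F 62, A 60, B 29, D 39. Eliminate B.
Round 4: F 62, A 60, D 68. Eliminate A.
Round 5: F 77, D 113. D has a majority.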